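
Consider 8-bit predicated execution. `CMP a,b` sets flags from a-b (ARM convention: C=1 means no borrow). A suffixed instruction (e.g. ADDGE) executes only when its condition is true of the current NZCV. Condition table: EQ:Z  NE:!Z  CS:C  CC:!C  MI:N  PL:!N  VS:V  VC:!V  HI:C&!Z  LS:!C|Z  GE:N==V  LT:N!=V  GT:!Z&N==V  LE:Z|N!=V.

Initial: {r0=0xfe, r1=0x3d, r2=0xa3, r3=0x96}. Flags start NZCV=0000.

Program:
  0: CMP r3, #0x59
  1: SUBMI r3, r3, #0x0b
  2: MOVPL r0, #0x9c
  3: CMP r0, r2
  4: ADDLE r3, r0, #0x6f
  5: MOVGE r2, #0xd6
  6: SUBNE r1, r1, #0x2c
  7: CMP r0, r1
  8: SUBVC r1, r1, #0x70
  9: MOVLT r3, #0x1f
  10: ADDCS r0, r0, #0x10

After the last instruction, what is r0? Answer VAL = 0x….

VAL = 0xac

[0] flags=0011 → (cmp)
[1] flags=0011 MI?F → skip
[2] flags=0011 PL?T → r0=0x9c
[3] flags=1000 → (cmp)
[4] flags=1000 LE?T → r3=0x0b
[5] flags=1000 GE?F → skip
[6] flags=1000 NE?T → r1=0x11
[7] flags=1010 → (cmp)
[8] flags=1010 VC?T → r1=0xa1
[9] flags=1010 LT?T → r3=0x1f
[10] flags=1010 CS?T → r0=0xac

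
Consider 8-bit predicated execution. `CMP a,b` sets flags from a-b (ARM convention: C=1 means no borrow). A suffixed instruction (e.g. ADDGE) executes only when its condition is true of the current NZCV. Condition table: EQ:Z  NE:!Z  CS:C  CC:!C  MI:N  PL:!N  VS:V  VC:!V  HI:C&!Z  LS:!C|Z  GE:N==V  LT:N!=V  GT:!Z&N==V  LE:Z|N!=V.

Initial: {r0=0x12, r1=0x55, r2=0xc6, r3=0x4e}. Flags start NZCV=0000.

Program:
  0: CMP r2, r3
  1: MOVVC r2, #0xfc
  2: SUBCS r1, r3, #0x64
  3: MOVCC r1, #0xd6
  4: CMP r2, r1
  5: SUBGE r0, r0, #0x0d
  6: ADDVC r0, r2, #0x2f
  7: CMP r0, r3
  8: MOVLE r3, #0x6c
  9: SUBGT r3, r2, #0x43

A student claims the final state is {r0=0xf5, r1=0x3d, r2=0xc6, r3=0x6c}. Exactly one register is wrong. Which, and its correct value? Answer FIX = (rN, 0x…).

0: ✓ CMP  NZCV=0011
1: · MOVVC
2: ✓ SUBCS  r1←0xea
3: · MOVCC
4: ✓ CMP  NZCV=1000
5: · SUBGE
6: ✓ ADDVC  r0←0xf5
7: ✓ CMP  NZCV=1010
8: ✓ MOVLE  r3←0x6c
9: · SUBGT

FIX = (r1, 0xea)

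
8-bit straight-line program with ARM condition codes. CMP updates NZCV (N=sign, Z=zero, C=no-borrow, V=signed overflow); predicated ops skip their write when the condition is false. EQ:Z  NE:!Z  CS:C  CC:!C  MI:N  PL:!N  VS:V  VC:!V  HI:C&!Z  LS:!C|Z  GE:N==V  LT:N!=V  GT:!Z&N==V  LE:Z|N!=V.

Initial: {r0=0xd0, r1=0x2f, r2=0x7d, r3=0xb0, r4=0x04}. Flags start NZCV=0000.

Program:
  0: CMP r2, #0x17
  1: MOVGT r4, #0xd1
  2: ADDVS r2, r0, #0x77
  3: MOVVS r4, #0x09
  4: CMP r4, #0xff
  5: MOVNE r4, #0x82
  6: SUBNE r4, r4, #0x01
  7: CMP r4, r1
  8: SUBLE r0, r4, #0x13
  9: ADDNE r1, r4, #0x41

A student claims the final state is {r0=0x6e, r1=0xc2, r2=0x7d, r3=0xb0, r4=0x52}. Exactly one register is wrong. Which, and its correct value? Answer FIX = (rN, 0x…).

0: ✓ CMP  NZCV=0010
1: ✓ MOVGT  r4←0xd1
2: · ADDVS
3: · MOVVS
4: ✓ CMP  NZCV=1000
5: ✓ MOVNE  r4←0x82
6: ✓ SUBNE  r4←0x81
7: ✓ CMP  NZCV=0011
8: ✓ SUBLE  r0←0x6e
9: ✓ ADDNE  r1←0xc2

FIX = (r4, 0x81)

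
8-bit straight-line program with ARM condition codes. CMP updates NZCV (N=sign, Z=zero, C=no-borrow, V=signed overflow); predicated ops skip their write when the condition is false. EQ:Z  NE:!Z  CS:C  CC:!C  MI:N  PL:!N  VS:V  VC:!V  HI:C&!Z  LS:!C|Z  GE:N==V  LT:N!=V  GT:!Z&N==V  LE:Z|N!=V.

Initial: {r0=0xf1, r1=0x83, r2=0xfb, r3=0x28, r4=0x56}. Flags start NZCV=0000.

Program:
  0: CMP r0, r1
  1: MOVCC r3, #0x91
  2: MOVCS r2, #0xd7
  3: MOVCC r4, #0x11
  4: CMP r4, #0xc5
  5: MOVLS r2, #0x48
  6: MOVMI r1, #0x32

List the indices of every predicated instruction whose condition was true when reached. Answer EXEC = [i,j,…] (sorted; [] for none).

[0] flags=0010 → (cmp)
[1] flags=0010 CC?F → skip
[2] flags=0010 CS?T → r2=0xd7
[3] flags=0010 CC?F → skip
[4] flags=1001 → (cmp)
[5] flags=1001 LS?T → r2=0x48
[6] flags=1001 MI?T → r1=0x32

EXEC = [2,5,6]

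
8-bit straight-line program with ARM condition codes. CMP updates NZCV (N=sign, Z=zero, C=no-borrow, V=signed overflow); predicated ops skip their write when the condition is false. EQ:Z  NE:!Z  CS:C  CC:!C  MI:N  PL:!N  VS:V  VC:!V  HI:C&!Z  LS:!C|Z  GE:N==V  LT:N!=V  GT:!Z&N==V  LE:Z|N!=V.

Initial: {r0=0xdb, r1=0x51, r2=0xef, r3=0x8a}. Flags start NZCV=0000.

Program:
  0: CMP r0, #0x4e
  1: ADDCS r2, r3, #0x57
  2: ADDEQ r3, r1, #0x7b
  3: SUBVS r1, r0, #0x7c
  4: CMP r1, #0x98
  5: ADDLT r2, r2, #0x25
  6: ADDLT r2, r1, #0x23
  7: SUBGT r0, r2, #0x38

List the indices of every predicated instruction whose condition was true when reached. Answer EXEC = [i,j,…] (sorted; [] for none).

EXEC = [1,7]

[0] flags=1010 → (cmp)
[1] flags=1010 CS?T → r2=0xe1
[2] flags=1010 EQ?F → skip
[3] flags=1010 VS?F → skip
[4] flags=1001 → (cmp)
[5] flags=1001 LT?F → skip
[6] flags=1001 LT?F → skip
[7] flags=1001 GT?T → r0=0xa9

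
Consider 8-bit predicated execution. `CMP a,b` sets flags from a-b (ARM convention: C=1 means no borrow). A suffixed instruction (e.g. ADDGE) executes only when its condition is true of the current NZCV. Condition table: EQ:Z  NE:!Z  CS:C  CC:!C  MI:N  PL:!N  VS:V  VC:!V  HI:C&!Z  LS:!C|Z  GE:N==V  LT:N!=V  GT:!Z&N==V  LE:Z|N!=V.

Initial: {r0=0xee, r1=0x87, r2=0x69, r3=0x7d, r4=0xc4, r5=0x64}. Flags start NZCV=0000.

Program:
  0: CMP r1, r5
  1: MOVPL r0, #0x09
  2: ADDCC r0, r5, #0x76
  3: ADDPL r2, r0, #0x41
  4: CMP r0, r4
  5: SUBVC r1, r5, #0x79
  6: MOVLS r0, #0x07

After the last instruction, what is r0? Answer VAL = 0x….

[0] flags=0011 → (cmp)
[1] flags=0011 PL?T → r0=0x09
[2] flags=0011 CC?F → skip
[3] flags=0011 PL?T → r2=0x4a
[4] flags=0000 → (cmp)
[5] flags=0000 VC?T → r1=0xeb
[6] flags=0000 LS?T → r0=0x07

VAL = 0x07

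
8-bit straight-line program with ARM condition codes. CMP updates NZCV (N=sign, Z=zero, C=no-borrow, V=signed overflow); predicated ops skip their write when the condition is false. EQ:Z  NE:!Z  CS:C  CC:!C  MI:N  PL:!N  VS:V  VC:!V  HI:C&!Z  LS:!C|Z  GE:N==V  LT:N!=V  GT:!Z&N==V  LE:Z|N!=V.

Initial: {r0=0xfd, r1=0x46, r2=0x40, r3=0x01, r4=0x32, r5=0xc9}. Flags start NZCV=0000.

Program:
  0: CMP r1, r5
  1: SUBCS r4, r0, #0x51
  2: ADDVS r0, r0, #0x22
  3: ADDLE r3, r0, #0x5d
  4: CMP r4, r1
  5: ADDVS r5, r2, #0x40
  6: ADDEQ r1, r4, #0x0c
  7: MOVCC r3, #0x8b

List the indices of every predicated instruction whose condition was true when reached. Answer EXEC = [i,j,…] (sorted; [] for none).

0: ✓ CMP  NZCV=0000
1: · SUBCS
2: · ADDVS
3: · ADDLE
4: ✓ CMP  NZCV=1000
5: · ADDVS
6: · ADDEQ
7: ✓ MOVCC  r3←0x8b

EXEC = [7]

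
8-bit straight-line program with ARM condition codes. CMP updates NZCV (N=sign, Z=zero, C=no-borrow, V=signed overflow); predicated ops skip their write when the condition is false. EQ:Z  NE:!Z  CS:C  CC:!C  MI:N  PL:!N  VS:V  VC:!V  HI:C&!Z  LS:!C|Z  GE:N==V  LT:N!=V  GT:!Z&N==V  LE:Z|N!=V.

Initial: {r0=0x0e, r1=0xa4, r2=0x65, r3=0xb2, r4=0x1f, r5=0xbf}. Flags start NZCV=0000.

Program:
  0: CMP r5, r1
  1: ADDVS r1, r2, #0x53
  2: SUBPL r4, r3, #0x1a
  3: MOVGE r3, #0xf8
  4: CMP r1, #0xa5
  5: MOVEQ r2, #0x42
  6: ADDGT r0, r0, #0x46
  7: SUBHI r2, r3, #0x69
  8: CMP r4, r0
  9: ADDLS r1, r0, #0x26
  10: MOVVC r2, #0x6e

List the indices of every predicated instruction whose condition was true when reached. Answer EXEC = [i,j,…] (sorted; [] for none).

[0] flags=0010 → (cmp)
[1] flags=0010 VS?F → skip
[2] flags=0010 PL?T → r4=0x98
[3] flags=0010 GE?T → r3=0xf8
[4] flags=1000 → (cmp)
[5] flags=1000 EQ?F → skip
[6] flags=1000 GT?F → skip
[7] flags=1000 HI?F → skip
[8] flags=1010 → (cmp)
[9] flags=1010 LS?F → skip
[10] flags=1010 VC?T → r2=0x6e

EXEC = [2,3,10]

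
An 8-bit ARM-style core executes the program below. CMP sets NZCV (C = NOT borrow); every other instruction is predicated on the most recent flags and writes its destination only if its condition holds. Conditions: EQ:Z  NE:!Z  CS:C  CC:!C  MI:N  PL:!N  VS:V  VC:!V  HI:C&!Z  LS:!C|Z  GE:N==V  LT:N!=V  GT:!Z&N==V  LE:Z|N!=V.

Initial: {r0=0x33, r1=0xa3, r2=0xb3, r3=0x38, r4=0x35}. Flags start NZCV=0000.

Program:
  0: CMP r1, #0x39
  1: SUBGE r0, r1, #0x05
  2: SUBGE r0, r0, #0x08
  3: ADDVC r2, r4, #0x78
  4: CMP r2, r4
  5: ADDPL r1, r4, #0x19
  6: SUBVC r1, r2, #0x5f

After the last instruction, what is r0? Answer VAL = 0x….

VAL = 0x33

0: ✓ CMP  NZCV=0011
1: · SUBGE
2: · SUBGE
3: · ADDVC
4: ✓ CMP  NZCV=0011
5: ✓ ADDPL  r1←0x4e
6: · SUBVC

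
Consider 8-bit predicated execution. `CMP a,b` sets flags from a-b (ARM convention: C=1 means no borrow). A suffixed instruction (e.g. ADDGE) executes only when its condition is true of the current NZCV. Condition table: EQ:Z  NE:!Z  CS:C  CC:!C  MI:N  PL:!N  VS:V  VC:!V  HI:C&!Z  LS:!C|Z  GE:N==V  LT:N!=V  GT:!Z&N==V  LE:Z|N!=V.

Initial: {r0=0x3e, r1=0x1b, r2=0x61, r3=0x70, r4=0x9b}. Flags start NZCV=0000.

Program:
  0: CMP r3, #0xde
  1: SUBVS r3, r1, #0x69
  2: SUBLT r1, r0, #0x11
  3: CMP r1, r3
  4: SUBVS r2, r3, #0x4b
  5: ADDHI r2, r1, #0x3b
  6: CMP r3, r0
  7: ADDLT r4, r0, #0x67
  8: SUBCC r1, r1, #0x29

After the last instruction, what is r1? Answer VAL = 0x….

VAL = 0x1b

[0] flags=1001 → (cmp)
[1] flags=1001 VS?T → r3=0xb2
[2] flags=1001 LT?F → skip
[3] flags=0000 → (cmp)
[4] flags=0000 VS?F → skip
[5] flags=0000 HI?F → skip
[6] flags=0011 → (cmp)
[7] flags=0011 LT?T → r4=0xa5
[8] flags=0011 CC?F → skip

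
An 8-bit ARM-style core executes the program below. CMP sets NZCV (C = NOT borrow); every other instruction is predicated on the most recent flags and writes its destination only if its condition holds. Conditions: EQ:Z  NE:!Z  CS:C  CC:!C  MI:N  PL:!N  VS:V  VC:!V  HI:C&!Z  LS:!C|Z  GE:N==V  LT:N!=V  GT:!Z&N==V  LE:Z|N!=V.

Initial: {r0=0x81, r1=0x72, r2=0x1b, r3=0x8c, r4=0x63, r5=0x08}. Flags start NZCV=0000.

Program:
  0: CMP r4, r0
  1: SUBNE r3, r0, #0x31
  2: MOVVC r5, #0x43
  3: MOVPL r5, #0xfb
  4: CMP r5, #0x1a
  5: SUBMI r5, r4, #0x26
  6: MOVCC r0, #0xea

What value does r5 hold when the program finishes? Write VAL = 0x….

[0] flags=1001 → (cmp)
[1] flags=1001 NE?T → r3=0x50
[2] flags=1001 VC?F → skip
[3] flags=1001 PL?F → skip
[4] flags=1000 → (cmp)
[5] flags=1000 MI?T → r5=0x3d
[6] flags=1000 CC?T → r0=0xea

VAL = 0x3d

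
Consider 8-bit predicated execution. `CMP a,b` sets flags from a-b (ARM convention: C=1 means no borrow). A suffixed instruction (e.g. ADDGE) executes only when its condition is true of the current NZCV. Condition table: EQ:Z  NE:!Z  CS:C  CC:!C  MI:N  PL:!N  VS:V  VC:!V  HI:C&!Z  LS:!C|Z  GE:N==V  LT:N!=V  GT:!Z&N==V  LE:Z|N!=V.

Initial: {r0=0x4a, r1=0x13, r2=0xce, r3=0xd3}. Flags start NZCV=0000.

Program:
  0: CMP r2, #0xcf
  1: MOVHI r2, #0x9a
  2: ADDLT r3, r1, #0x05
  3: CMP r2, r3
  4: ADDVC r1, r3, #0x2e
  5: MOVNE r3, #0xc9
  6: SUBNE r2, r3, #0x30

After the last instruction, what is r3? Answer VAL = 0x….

0: ✓ CMP  NZCV=1000
1: · MOVHI
2: ✓ ADDLT  r3←0x18
3: ✓ CMP  NZCV=1010
4: ✓ ADDVC  r1←0x46
5: ✓ MOVNE  r3←0xc9
6: ✓ SUBNE  r2←0x99

VAL = 0xc9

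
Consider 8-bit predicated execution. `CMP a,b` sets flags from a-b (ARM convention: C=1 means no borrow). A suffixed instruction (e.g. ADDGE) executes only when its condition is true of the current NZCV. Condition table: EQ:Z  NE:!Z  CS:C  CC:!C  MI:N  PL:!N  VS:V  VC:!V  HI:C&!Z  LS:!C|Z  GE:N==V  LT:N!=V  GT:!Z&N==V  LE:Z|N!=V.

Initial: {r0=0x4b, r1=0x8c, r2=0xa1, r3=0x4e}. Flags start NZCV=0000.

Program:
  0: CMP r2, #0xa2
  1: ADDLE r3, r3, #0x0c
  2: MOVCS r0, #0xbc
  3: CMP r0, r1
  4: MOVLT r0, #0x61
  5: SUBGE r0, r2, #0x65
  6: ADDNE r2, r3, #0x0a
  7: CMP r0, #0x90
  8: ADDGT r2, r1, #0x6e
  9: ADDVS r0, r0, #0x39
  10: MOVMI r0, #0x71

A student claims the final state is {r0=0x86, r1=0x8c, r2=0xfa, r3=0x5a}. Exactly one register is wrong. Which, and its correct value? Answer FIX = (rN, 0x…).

0: ✓ CMP  NZCV=1000
1: ✓ ADDLE  r3←0x5a
2: · MOVCS
3: ✓ CMP  NZCV=1001
4: · MOVLT
5: ✓ SUBGE  r0←0x3c
6: ✓ ADDNE  r2←0x64
7: ✓ CMP  NZCV=1001
8: ✓ ADDGT  r2←0xfa
9: ✓ ADDVS  r0←0x75
10: ✓ MOVMI  r0←0x71

FIX = (r0, 0x71)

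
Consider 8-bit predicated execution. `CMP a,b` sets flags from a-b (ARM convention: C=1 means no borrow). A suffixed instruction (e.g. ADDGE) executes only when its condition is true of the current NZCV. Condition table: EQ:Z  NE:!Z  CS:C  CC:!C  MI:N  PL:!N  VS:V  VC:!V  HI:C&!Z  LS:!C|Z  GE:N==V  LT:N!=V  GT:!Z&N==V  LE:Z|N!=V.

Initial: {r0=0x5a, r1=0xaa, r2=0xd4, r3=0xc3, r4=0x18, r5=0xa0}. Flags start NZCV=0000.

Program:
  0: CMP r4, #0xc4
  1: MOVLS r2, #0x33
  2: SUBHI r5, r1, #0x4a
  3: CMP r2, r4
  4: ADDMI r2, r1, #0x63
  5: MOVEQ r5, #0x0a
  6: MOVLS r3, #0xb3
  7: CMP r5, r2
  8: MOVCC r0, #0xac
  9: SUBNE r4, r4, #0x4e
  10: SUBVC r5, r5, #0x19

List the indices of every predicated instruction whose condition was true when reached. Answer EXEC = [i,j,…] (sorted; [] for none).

EXEC = [1,9]

[0] flags=0000 → (cmp)
[1] flags=0000 LS?T → r2=0x33
[2] flags=0000 HI?F → skip
[3] flags=0010 → (cmp)
[4] flags=0010 MI?F → skip
[5] flags=0010 EQ?F → skip
[6] flags=0010 LS?F → skip
[7] flags=0011 → (cmp)
[8] flags=0011 CC?F → skip
[9] flags=0011 NE?T → r4=0xca
[10] flags=0011 VC?F → skip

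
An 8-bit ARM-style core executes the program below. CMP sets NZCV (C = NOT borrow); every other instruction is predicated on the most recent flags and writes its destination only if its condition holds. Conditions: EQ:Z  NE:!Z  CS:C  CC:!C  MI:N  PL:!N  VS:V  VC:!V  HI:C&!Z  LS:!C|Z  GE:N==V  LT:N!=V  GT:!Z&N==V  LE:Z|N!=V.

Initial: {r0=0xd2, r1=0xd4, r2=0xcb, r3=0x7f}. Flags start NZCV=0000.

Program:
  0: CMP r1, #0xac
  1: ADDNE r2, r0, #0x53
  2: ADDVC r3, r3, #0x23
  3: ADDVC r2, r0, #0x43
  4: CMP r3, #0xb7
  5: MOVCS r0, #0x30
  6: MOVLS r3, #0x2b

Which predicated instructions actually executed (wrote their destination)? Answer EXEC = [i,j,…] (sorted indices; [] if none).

[0] flags=0010 → (cmp)
[1] flags=0010 NE?T → r2=0x25
[2] flags=0010 VC?T → r3=0xa2
[3] flags=0010 VC?T → r2=0x15
[4] flags=1000 → (cmp)
[5] flags=1000 CS?F → skip
[6] flags=1000 LS?T → r3=0x2b

EXEC = [1,2,3,6]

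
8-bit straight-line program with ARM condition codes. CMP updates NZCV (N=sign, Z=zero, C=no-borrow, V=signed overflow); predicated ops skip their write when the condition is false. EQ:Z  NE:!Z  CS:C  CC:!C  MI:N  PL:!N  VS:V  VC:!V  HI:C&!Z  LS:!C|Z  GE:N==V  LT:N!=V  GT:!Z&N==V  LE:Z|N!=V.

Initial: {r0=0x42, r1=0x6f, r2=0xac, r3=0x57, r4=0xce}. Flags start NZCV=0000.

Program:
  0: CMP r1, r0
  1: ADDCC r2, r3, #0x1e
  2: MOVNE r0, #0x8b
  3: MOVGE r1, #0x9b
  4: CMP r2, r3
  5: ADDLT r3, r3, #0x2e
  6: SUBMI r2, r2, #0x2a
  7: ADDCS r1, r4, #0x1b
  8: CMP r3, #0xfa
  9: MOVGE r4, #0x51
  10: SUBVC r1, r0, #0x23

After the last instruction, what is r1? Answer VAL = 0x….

[0] flags=0010 → (cmp)
[1] flags=0010 CC?F → skip
[2] flags=0010 NE?T → r0=0x8b
[3] flags=0010 GE?T → r1=0x9b
[4] flags=0011 → (cmp)
[5] flags=0011 LT?T → r3=0x85
[6] flags=0011 MI?F → skip
[7] flags=0011 CS?T → r1=0xe9
[8] flags=1000 → (cmp)
[9] flags=1000 GE?F → skip
[10] flags=1000 VC?T → r1=0x68

VAL = 0x68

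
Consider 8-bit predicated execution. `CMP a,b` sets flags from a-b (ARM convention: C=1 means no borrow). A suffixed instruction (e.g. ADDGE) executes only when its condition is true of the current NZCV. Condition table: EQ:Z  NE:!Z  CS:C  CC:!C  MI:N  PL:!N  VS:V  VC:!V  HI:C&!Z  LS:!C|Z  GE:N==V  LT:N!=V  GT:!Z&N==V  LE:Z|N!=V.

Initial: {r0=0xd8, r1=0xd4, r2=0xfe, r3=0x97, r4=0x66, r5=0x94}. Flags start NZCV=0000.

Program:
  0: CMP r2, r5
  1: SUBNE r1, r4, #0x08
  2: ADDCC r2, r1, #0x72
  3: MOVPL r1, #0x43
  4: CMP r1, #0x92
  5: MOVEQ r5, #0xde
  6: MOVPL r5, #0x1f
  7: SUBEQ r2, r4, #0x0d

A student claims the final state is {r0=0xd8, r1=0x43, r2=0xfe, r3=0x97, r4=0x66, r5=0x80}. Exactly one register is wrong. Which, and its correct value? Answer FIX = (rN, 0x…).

0: ✓ CMP  NZCV=0010
1: ✓ SUBNE  r1←0x5e
2: · ADDCC
3: ✓ MOVPL  r1←0x43
4: ✓ CMP  NZCV=1001
5: · MOVEQ
6: · MOVPL
7: · SUBEQ

FIX = (r5, 0x94)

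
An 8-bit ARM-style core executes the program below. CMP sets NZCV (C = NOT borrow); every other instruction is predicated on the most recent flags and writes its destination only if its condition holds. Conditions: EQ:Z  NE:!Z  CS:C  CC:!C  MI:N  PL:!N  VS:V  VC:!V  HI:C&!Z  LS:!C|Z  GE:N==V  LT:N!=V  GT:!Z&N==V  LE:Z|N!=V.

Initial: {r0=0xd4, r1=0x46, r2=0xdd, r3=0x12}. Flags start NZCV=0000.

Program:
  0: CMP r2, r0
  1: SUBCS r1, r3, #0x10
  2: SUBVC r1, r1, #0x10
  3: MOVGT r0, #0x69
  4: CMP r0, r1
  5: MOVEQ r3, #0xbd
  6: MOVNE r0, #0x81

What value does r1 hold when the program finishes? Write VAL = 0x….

VAL = 0xf2

0: ✓ CMP  NZCV=0010
1: ✓ SUBCS  r1←0x02
2: ✓ SUBVC  r1←0xf2
3: ✓ MOVGT  r0←0x69
4: ✓ CMP  NZCV=0000
5: · MOVEQ
6: ✓ MOVNE  r0←0x81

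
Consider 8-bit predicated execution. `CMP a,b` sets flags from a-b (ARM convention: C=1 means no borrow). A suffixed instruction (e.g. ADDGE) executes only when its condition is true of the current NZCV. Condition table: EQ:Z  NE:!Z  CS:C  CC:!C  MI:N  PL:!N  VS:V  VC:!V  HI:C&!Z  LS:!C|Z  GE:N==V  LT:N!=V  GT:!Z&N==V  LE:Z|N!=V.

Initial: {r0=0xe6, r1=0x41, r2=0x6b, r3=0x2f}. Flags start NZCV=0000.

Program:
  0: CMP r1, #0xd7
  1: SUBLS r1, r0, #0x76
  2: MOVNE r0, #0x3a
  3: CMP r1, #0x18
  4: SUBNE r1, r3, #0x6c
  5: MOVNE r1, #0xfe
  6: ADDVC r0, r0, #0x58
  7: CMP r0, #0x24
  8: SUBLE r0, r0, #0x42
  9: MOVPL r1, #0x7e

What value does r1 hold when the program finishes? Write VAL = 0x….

0: ✓ CMP  NZCV=0000
1: ✓ SUBLS  r1←0x70
2: ✓ MOVNE  r0←0x3a
3: ✓ CMP  NZCV=0010
4: ✓ SUBNE  r1←0xc3
5: ✓ MOVNE  r1←0xfe
6: ✓ ADDVC  r0←0x92
7: ✓ CMP  NZCV=0011
8: ✓ SUBLE  r0←0x50
9: ✓ MOVPL  r1←0x7e

VAL = 0x7e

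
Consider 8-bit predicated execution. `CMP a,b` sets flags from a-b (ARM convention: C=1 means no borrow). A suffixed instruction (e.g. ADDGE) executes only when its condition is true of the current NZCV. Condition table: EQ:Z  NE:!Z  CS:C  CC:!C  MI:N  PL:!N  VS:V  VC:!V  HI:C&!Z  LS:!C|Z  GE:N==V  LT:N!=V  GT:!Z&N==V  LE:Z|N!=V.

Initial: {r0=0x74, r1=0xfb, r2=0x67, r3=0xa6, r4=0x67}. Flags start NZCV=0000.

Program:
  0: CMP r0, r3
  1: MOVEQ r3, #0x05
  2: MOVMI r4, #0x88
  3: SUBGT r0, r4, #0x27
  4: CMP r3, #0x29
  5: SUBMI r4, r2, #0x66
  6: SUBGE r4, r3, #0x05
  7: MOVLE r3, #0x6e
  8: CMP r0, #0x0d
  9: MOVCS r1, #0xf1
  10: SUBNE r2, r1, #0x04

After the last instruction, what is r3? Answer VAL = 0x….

0: ✓ CMP  NZCV=1001
1: · MOVEQ
2: ✓ MOVMI  r4←0x88
3: ✓ SUBGT  r0←0x61
4: ✓ CMP  NZCV=0011
5: · SUBMI
6: · SUBGE
7: ✓ MOVLE  r3←0x6e
8: ✓ CMP  NZCV=0010
9: ✓ MOVCS  r1←0xf1
10: ✓ SUBNE  r2←0xed

VAL = 0x6e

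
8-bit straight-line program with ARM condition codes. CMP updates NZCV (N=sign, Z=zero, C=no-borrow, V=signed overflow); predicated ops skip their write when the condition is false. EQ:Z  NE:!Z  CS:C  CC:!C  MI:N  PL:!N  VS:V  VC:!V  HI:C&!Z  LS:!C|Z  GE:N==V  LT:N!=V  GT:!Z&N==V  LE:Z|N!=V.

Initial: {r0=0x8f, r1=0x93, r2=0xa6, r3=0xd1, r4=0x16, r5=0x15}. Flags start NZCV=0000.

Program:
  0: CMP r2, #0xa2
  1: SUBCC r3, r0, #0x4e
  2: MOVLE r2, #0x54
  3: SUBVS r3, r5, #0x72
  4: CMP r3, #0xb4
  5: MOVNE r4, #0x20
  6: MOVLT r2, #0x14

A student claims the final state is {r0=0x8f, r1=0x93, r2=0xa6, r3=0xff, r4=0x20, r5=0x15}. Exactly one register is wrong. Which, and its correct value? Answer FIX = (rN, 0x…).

FIX = (r3, 0xd1)

[0] flags=0010 → (cmp)
[1] flags=0010 CC?F → skip
[2] flags=0010 LE?F → skip
[3] flags=0010 VS?F → skip
[4] flags=0010 → (cmp)
[5] flags=0010 NE?T → r4=0x20
[6] flags=0010 LT?F → skip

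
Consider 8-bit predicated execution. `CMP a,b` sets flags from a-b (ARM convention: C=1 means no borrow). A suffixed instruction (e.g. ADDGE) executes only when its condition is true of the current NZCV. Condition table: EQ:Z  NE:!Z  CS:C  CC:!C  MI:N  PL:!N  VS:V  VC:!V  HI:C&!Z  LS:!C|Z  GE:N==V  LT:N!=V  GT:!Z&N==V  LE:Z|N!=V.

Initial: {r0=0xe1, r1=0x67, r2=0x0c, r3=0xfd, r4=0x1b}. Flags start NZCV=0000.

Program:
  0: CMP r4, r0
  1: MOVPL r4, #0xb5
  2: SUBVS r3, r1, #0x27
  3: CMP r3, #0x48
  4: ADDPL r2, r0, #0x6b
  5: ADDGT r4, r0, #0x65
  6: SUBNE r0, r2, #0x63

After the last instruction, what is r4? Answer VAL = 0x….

VAL = 0xb5

0: ✓ CMP  NZCV=0000
1: ✓ MOVPL  r4←0xb5
2: · SUBVS
3: ✓ CMP  NZCV=1010
4: · ADDPL
5: · ADDGT
6: ✓ SUBNE  r0←0xa9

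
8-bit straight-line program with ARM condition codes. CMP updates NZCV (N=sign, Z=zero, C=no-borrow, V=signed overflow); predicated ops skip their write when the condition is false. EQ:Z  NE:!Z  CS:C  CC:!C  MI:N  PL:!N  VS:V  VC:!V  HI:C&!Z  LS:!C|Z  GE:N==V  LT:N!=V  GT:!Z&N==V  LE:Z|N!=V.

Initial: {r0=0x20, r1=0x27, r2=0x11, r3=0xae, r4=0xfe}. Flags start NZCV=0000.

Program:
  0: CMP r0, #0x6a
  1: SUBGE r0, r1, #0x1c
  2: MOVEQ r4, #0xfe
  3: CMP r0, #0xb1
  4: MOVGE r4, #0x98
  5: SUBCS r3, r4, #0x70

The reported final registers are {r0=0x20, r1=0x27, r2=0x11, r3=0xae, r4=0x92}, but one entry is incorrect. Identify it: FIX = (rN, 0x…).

0: ✓ CMP  NZCV=1000
1: · SUBGE
2: · MOVEQ
3: ✓ CMP  NZCV=0000
4: ✓ MOVGE  r4←0x98
5: · SUBCS

FIX = (r4, 0x98)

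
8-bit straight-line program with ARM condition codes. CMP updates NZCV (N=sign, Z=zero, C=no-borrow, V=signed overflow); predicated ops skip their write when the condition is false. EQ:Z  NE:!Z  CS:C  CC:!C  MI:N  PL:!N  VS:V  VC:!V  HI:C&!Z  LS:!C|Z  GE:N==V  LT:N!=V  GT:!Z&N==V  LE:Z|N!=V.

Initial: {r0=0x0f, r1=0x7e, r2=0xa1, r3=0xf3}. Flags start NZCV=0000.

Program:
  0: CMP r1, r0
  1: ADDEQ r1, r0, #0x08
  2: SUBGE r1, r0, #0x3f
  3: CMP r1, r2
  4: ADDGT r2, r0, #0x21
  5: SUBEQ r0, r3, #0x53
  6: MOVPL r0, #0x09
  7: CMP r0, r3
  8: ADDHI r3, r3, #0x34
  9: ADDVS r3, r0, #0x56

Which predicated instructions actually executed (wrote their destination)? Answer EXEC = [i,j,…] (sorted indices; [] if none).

[0] flags=0010 → (cmp)
[1] flags=0010 EQ?F → skip
[2] flags=0010 GE?T → r1=0xd0
[3] flags=0010 → (cmp)
[4] flags=0010 GT?T → r2=0x30
[5] flags=0010 EQ?F → skip
[6] flags=0010 PL?T → r0=0x09
[7] flags=0000 → (cmp)
[8] flags=0000 HI?F → skip
[9] flags=0000 VS?F → skip

EXEC = [2,4,6]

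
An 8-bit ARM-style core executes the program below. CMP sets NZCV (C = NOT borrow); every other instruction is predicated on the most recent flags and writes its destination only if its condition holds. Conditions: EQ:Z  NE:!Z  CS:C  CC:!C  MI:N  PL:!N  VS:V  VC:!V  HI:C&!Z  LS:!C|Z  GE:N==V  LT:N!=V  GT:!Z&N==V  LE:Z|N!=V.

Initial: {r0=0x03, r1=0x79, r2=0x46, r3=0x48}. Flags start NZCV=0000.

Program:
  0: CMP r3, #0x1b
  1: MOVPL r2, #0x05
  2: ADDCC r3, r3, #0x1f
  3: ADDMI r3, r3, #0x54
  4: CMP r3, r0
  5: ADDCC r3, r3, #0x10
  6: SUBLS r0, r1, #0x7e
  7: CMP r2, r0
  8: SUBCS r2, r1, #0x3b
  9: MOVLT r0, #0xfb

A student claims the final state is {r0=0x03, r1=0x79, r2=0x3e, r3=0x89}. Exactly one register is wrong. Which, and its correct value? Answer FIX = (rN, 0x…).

FIX = (r3, 0x48)

[0] flags=0010 → (cmp)
[1] flags=0010 PL?T → r2=0x05
[2] flags=0010 CC?F → skip
[3] flags=0010 MI?F → skip
[4] flags=0010 → (cmp)
[5] flags=0010 CC?F → skip
[6] flags=0010 LS?F → skip
[7] flags=0010 → (cmp)
[8] flags=0010 CS?T → r2=0x3e
[9] flags=0010 LT?F → skip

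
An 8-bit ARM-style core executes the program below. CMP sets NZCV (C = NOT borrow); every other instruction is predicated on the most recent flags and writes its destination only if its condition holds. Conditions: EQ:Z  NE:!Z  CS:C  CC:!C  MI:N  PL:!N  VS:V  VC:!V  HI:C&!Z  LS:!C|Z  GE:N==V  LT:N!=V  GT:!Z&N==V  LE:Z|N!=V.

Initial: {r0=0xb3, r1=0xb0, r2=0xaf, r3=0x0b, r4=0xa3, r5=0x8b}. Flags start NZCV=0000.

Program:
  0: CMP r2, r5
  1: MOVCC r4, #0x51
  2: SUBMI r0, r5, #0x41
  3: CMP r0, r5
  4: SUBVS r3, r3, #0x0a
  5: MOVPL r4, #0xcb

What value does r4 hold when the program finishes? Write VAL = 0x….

[0] flags=0010 → (cmp)
[1] flags=0010 CC?F → skip
[2] flags=0010 MI?F → skip
[3] flags=0010 → (cmp)
[4] flags=0010 VS?F → skip
[5] flags=0010 PL?T → r4=0xcb

VAL = 0xcb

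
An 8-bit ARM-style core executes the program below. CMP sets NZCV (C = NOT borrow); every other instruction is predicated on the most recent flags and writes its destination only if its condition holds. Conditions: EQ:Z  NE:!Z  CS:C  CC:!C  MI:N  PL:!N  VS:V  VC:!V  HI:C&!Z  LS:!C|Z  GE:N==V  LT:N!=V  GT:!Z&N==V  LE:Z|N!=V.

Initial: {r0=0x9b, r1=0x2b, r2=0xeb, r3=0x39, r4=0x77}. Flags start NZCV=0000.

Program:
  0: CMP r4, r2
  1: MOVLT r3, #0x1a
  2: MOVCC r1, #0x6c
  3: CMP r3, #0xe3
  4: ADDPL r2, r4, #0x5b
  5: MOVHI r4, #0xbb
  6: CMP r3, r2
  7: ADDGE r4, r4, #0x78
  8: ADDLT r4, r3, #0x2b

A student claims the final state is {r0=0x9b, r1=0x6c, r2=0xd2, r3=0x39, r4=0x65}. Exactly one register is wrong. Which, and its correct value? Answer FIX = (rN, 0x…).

0: ✓ CMP  NZCV=1001
1: · MOVLT
2: ✓ MOVCC  r1←0x6c
3: ✓ CMP  NZCV=0000
4: ✓ ADDPL  r2←0xd2
5: · MOVHI
6: ✓ CMP  NZCV=0000
7: ✓ ADDGE  r4←0xef
8: · ADDLT

FIX = (r4, 0xef)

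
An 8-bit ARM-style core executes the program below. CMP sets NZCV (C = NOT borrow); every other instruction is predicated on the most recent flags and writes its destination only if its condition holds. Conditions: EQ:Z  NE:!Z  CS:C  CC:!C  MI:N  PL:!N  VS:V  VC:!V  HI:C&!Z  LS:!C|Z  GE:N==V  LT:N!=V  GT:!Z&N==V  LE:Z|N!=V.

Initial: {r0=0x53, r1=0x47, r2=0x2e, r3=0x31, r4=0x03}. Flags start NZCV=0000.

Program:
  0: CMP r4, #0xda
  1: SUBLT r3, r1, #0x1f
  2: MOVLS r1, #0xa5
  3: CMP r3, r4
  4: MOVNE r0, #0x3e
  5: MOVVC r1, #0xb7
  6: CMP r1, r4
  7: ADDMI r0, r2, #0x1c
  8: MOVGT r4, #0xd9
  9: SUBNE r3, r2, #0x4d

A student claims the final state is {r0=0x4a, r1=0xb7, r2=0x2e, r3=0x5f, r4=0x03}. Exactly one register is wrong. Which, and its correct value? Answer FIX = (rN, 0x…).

FIX = (r3, 0xe1)

[0] flags=0000 → (cmp)
[1] flags=0000 LT?F → skip
[2] flags=0000 LS?T → r1=0xa5
[3] flags=0010 → (cmp)
[4] flags=0010 NE?T → r0=0x3e
[5] flags=0010 VC?T → r1=0xb7
[6] flags=1010 → (cmp)
[7] flags=1010 MI?T → r0=0x4a
[8] flags=1010 GT?F → skip
[9] flags=1010 NE?T → r3=0xe1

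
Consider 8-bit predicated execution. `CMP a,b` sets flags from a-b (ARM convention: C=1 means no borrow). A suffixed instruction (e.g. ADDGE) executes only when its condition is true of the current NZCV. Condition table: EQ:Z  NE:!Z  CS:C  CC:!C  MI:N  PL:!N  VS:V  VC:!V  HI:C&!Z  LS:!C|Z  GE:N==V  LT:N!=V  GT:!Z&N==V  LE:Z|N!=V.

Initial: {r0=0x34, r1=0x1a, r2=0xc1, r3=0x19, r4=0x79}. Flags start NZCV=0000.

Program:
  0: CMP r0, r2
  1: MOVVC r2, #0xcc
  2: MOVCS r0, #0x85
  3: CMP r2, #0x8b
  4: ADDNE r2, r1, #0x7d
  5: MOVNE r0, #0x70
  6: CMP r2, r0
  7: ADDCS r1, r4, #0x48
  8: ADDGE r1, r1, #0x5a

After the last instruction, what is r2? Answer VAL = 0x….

VAL = 0x97

[0] flags=0000 → (cmp)
[1] flags=0000 VC?T → r2=0xcc
[2] flags=0000 CS?F → skip
[3] flags=0010 → (cmp)
[4] flags=0010 NE?T → r2=0x97
[5] flags=0010 NE?T → r0=0x70
[6] flags=0011 → (cmp)
[7] flags=0011 CS?T → r1=0xc1
[8] flags=0011 GE?F → skip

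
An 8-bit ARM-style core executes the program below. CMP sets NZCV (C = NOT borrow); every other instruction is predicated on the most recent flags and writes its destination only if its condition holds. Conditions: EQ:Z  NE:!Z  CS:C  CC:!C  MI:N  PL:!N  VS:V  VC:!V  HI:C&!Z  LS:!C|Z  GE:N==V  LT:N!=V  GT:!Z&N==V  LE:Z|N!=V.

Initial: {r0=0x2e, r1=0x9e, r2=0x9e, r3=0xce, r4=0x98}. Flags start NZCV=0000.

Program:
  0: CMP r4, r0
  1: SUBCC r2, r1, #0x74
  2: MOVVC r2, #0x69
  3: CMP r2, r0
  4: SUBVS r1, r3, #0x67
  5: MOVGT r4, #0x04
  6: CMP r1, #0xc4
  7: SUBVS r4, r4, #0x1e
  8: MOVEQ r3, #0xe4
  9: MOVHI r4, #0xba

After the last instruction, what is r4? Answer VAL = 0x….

0: ✓ CMP  NZCV=0011
1: · SUBCC
2: · MOVVC
3: ✓ CMP  NZCV=0011
4: ✓ SUBVS  r1←0x67
5: · MOVGT
6: ✓ CMP  NZCV=1001
7: ✓ SUBVS  r4←0x7a
8: · MOVEQ
9: · MOVHI

VAL = 0x7a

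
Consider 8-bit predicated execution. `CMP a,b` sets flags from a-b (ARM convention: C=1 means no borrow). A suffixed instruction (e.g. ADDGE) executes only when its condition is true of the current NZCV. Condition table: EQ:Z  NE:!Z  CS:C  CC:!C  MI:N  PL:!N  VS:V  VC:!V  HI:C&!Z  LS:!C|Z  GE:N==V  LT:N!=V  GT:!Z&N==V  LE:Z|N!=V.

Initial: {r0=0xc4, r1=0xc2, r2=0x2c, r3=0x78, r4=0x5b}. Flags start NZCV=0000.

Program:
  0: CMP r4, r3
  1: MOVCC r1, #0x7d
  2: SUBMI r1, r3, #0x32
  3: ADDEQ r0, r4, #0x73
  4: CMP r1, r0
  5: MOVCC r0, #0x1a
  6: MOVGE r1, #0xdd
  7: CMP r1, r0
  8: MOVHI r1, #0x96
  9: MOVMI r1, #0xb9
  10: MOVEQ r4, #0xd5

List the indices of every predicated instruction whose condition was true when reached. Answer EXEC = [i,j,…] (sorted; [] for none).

EXEC = [1,2,5,6,8,9]

0: ✓ CMP  NZCV=1000
1: ✓ MOVCC  r1←0x7d
2: ✓ SUBMI  r1←0x46
3: · ADDEQ
4: ✓ CMP  NZCV=1001
5: ✓ MOVCC  r0←0x1a
6: ✓ MOVGE  r1←0xdd
7: ✓ CMP  NZCV=1010
8: ✓ MOVHI  r1←0x96
9: ✓ MOVMI  r1←0xb9
10: · MOVEQ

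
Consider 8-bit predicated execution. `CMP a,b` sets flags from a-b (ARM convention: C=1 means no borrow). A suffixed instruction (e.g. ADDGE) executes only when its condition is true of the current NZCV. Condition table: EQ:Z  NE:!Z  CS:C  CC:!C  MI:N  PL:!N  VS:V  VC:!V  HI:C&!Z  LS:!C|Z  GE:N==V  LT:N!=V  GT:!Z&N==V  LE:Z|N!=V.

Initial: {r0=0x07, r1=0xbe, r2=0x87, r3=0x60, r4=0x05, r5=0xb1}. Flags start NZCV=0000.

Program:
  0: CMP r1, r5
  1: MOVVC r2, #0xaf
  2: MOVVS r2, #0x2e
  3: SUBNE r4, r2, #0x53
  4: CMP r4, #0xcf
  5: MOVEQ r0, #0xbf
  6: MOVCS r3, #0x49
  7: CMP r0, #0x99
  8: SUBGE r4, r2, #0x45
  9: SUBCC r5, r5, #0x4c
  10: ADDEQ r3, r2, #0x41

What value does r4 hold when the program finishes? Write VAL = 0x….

[0] flags=0010 → (cmp)
[1] flags=0010 VC?T → r2=0xaf
[2] flags=0010 VS?F → skip
[3] flags=0010 NE?T → r4=0x5c
[4] flags=1001 → (cmp)
[5] flags=1001 EQ?F → skip
[6] flags=1001 CS?F → skip
[7] flags=0000 → (cmp)
[8] flags=0000 GE?T → r4=0x6a
[9] flags=0000 CC?T → r5=0x65
[10] flags=0000 EQ?F → skip

VAL = 0x6a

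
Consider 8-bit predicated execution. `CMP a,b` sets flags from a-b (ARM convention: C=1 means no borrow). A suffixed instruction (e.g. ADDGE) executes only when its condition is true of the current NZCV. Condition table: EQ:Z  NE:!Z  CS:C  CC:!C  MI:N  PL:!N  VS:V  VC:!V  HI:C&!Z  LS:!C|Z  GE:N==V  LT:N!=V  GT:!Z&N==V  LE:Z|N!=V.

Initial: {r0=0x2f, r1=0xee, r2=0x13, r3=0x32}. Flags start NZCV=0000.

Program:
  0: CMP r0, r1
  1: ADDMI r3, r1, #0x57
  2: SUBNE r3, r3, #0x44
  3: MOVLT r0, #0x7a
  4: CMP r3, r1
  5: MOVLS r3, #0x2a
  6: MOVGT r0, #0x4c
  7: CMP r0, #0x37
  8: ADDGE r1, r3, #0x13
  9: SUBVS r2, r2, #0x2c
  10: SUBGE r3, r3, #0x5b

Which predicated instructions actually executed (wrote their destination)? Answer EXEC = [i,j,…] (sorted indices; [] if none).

EXEC = [2,5]

[0] flags=0000 → (cmp)
[1] flags=0000 MI?F → skip
[2] flags=0000 NE?T → r3=0xee
[3] flags=0000 LT?F → skip
[4] flags=0110 → (cmp)
[5] flags=0110 LS?T → r3=0x2a
[6] flags=0110 GT?F → skip
[7] flags=1000 → (cmp)
[8] flags=1000 GE?F → skip
[9] flags=1000 VS?F → skip
[10] flags=1000 GE?F → skip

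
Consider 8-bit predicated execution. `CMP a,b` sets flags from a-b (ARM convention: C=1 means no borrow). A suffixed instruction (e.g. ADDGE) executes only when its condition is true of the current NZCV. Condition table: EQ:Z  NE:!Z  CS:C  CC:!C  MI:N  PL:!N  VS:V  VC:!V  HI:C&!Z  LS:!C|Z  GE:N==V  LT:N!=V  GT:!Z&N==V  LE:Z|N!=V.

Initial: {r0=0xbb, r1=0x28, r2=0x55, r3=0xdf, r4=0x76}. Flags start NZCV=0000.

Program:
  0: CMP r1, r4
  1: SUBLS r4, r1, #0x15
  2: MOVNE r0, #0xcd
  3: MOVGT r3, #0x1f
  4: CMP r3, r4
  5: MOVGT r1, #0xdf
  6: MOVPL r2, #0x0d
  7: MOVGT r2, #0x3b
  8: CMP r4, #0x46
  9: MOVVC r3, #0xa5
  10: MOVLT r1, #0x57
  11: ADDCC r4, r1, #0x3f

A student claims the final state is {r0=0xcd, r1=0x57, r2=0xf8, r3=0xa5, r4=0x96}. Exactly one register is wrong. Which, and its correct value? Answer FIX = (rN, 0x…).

0: ✓ CMP  NZCV=1000
1: ✓ SUBLS  r4←0x13
2: ✓ MOVNE  r0←0xcd
3: · MOVGT
4: ✓ CMP  NZCV=1010
5: · MOVGT
6: · MOVPL
7: · MOVGT
8: ✓ CMP  NZCV=1000
9: ✓ MOVVC  r3←0xa5
10: ✓ MOVLT  r1←0x57
11: ✓ ADDCC  r4←0x96

FIX = (r2, 0x55)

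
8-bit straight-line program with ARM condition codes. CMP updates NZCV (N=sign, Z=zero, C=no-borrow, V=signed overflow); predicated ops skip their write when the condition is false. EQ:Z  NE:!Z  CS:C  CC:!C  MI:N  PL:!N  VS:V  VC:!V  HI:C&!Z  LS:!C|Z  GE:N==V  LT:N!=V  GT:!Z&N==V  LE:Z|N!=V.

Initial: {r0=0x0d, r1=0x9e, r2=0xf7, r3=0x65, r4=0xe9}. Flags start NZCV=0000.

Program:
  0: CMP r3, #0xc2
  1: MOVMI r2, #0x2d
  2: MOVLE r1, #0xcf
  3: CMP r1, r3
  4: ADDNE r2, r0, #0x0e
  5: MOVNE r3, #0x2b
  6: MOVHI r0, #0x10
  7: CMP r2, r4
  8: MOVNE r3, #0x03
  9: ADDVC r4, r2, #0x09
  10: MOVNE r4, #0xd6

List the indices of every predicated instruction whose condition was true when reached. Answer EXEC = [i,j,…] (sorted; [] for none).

[0] flags=1001 → (cmp)
[1] flags=1001 MI?T → r2=0x2d
[2] flags=1001 LE?F → skip
[3] flags=0011 → (cmp)
[4] flags=0011 NE?T → r2=0x1b
[5] flags=0011 NE?T → r3=0x2b
[6] flags=0011 HI?T → r0=0x10
[7] flags=0000 → (cmp)
[8] flags=0000 NE?T → r3=0x03
[9] flags=0000 VC?T → r4=0x24
[10] flags=0000 NE?T → r4=0xd6

EXEC = [1,4,5,6,8,9,10]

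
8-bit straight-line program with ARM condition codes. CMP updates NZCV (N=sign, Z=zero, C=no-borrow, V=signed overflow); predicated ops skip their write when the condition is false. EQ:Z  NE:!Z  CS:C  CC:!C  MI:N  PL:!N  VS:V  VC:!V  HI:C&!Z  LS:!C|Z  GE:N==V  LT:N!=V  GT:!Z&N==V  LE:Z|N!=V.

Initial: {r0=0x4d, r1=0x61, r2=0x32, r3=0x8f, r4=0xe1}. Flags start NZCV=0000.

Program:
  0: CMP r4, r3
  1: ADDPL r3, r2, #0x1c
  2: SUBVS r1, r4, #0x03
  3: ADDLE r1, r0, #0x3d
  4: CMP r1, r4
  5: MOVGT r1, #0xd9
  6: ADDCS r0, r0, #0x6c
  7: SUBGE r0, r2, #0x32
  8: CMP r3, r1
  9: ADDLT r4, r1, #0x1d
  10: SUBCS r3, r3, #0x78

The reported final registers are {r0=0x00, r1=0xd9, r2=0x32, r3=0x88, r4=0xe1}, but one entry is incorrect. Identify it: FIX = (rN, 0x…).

[0] flags=0010 → (cmp)
[1] flags=0010 PL?T → r3=0x4e
[2] flags=0010 VS?F → skip
[3] flags=0010 LE?F → skip
[4] flags=1001 → (cmp)
[5] flags=1001 GT?T → r1=0xd9
[6] flags=1001 CS?F → skip
[7] flags=1001 GE?T → r0=0x00
[8] flags=0000 → (cmp)
[9] flags=0000 LT?F → skip
[10] flags=0000 CS?F → skip

FIX = (r3, 0x4e)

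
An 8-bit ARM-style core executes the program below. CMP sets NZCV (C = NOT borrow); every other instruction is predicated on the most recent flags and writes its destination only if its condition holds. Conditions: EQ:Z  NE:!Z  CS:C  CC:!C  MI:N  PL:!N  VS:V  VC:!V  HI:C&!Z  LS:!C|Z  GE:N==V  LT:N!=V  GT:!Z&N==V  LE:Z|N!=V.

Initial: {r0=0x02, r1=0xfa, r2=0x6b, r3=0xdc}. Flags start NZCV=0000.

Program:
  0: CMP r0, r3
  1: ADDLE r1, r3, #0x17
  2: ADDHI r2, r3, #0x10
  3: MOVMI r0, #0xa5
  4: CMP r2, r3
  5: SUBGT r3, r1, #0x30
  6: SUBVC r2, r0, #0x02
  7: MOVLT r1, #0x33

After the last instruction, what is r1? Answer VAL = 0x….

VAL = 0xfa

[0] flags=0000 → (cmp)
[1] flags=0000 LE?F → skip
[2] flags=0000 HI?F → skip
[3] flags=0000 MI?F → skip
[4] flags=1001 → (cmp)
[5] flags=1001 GT?T → r3=0xca
[6] flags=1001 VC?F → skip
[7] flags=1001 LT?F → skip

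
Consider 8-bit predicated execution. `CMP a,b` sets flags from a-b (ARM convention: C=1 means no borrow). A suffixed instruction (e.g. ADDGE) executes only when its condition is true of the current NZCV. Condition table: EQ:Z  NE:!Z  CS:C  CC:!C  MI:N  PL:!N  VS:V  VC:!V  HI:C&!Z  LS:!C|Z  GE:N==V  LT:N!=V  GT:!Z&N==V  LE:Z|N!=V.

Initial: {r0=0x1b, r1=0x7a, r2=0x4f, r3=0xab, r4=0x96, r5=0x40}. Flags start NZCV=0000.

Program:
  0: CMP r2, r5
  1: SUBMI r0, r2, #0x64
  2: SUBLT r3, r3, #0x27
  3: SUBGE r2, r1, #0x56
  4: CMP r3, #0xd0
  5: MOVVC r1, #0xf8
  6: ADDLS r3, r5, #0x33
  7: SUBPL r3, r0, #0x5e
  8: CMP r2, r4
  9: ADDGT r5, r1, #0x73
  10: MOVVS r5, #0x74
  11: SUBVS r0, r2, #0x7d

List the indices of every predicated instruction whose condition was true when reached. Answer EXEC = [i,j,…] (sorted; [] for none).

[0] flags=0010 → (cmp)
[1] flags=0010 MI?F → skip
[2] flags=0010 LT?F → skip
[3] flags=0010 GE?T → r2=0x24
[4] flags=1000 → (cmp)
[5] flags=1000 VC?T → r1=0xf8
[6] flags=1000 LS?T → r3=0x73
[7] flags=1000 PL?F → skip
[8] flags=1001 → (cmp)
[9] flags=1001 GT?T → r5=0x6b
[10] flags=1001 VS?T → r5=0x74
[11] flags=1001 VS?T → r0=0xa7

EXEC = [3,5,6,9,10,11]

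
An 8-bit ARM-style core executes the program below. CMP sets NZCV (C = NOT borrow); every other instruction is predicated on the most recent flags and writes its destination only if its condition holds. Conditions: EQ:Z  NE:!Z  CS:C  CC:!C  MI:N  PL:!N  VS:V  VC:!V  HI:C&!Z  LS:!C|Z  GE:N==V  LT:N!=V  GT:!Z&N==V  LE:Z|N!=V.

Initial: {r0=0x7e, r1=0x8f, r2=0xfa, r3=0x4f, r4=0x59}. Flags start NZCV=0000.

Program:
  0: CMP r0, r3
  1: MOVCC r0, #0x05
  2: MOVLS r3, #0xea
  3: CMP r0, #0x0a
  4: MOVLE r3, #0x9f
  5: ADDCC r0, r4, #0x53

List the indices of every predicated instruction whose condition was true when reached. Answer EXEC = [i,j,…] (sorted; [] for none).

0: ✓ CMP  NZCV=0010
1: · MOVCC
2: · MOVLS
3: ✓ CMP  NZCV=0010
4: · MOVLE
5: · ADDCC

EXEC = []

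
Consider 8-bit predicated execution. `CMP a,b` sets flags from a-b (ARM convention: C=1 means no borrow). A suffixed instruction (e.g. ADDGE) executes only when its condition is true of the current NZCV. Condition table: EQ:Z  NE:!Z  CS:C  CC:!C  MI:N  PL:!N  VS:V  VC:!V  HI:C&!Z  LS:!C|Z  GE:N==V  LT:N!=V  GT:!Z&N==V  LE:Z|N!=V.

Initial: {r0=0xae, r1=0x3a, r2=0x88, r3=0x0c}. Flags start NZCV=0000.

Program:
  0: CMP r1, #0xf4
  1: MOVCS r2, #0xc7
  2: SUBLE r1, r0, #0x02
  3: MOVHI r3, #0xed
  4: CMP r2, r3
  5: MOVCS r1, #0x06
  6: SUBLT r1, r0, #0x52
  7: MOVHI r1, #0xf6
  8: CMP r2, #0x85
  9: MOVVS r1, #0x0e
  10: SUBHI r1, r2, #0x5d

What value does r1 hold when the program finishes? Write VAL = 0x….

VAL = 0x2b

0: ✓ CMP  NZCV=0000
1: · MOVCS
2: · SUBLE
3: · MOVHI
4: ✓ CMP  NZCV=0011
5: ✓ MOVCS  r1←0x06
6: ✓ SUBLT  r1←0x5c
7: ✓ MOVHI  r1←0xf6
8: ✓ CMP  NZCV=0010
9: · MOVVS
10: ✓ SUBHI  r1←0x2b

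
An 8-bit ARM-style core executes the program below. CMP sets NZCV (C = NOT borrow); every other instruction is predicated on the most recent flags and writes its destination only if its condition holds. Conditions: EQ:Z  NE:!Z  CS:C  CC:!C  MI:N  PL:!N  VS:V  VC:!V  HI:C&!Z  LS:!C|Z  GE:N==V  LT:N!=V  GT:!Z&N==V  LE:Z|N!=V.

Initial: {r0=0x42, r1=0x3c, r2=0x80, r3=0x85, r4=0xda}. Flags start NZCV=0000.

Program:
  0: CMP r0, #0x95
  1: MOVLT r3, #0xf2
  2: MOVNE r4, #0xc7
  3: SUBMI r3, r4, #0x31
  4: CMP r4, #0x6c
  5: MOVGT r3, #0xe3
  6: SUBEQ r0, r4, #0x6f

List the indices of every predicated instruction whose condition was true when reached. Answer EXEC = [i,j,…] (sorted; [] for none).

0: ✓ CMP  NZCV=1001
1: · MOVLT
2: ✓ MOVNE  r4←0xc7
3: ✓ SUBMI  r3←0x96
4: ✓ CMP  NZCV=0011
5: · MOVGT
6: · SUBEQ

EXEC = [2,3]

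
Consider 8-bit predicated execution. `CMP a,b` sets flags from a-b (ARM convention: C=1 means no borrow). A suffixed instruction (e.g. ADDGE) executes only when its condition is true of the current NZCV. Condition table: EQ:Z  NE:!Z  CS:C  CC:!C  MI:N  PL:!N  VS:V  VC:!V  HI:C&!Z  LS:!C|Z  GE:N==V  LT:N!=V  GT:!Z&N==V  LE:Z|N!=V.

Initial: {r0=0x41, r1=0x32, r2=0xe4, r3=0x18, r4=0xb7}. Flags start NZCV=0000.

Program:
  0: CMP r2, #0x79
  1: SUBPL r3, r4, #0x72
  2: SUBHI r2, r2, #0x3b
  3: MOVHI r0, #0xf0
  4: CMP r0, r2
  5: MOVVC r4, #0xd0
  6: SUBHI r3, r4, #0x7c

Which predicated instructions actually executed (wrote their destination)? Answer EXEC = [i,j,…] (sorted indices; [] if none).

0: ✓ CMP  NZCV=0011
1: ✓ SUBPL  r3←0x45
2: ✓ SUBHI  r2←0xa9
3: ✓ MOVHI  r0←0xf0
4: ✓ CMP  NZCV=0010
5: ✓ MOVVC  r4←0xd0
6: ✓ SUBHI  r3←0x54

EXEC = [1,2,3,5,6]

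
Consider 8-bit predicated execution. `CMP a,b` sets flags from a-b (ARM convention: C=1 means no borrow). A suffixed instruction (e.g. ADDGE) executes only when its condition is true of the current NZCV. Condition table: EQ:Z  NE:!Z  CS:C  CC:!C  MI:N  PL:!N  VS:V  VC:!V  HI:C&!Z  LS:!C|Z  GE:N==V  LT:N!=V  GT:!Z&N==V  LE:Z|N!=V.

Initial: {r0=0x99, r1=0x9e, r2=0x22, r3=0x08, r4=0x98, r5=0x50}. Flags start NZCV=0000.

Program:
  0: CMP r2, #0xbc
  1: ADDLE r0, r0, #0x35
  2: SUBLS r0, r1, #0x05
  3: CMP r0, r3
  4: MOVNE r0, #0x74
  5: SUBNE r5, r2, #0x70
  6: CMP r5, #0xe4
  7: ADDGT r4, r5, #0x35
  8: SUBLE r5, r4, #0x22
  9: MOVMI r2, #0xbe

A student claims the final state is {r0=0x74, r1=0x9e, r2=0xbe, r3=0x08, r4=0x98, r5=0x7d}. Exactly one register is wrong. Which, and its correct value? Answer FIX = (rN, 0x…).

FIX = (r5, 0x76)

[0] flags=0000 → (cmp)
[1] flags=0000 LE?F → skip
[2] flags=0000 LS?T → r0=0x99
[3] flags=1010 → (cmp)
[4] flags=1010 NE?T → r0=0x74
[5] flags=1010 NE?T → r5=0xb2
[6] flags=1000 → (cmp)
[7] flags=1000 GT?F → skip
[8] flags=1000 LE?T → r5=0x76
[9] flags=1000 MI?T → r2=0xbe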